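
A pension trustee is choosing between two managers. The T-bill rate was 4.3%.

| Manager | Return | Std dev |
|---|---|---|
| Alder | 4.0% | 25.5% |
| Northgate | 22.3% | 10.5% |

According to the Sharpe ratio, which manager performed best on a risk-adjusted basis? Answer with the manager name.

Alder: Sharpe ratio = (4.0% − 4.3%) / 25.5% = -0.012
Northgate: Sharpe ratio = (22.3% − 4.3%) / 10.5% = 1.714
Highest: Northgate (1.714).

Northgate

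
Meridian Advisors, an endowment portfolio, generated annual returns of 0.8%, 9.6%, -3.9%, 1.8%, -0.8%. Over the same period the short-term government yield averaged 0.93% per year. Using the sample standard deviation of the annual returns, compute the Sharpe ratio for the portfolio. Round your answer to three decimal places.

μ = (0.8 + 9.6 − 3.9 + 1.8 − 0.8) / 5 = 1.5000%
Sample std dev = √[100.6400 / 4] = 5.0160%
Sharpe = (μ − rf) / σ = (1.5000 − 0.93) / 5.0160 = 0.5700 / 5.0160 = 0.1136

0.114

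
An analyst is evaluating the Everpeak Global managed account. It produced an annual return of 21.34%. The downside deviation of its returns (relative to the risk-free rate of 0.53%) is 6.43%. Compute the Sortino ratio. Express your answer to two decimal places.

Sortino = (Rp − Rf) / σd = (21.34% − 0.53%) / 6.43% = 20.81% / 6.43% = 3.2364

3.24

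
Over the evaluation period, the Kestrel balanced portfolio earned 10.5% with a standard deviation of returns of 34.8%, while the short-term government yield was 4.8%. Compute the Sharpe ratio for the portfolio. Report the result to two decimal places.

0.16

Sharpe = (Rp − Rf) / σp = (10.5% − 4.8%) / 34.8% = 5.70% / 34.8% = 0.1638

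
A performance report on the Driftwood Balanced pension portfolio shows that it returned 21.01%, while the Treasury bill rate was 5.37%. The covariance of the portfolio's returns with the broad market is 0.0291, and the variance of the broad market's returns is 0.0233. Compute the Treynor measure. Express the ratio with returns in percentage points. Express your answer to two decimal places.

12.52

β = Cov / Var = 0.0291 / 0.0233 = 1.2489
Treynor = (Rp − Rf) / β = (21.01% − 5.37%) / 1.2489 = 15.64 / 1.2489 = 12.5230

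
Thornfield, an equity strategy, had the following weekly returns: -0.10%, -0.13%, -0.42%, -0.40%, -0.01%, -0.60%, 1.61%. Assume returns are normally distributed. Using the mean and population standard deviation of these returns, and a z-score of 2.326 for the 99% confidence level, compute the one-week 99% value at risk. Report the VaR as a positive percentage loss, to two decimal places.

Mean return r̄ = -0.050 / 7 = -0.0071%
Σ(r − r̄)² = (-0.1 − (-0.0071))² + (-0.13 − (-0.0071))² + … = 3.3151
σ = √[3.3151 / 7] = 0.6882%
VaR = −(r̄ − z·σ) = −(-0.0071 − 2.326 × 0.6882) = −(-1.6079) = 1.6079%

1.61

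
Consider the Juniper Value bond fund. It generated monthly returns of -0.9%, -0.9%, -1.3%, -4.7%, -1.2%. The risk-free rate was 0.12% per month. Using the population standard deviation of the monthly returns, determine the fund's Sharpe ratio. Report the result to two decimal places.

-1.32

Mean return r̄ = -9.00 / 5 = -1.8000%
Population σ = √[Σ(r − r̄)² / 5] = √[10.6400 / 5] = √2.1280 = 1.4588%
Sharpe = (r̄ − rf) / σ = (-1.8000 − 0.12) / 1.4588 = -1.9200 / 1.4588 = -1.3162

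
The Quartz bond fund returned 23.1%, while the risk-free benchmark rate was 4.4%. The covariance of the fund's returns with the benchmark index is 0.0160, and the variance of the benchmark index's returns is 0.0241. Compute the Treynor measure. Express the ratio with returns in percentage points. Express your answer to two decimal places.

β = Cov / Var = 0.0160 / 0.0241 = 0.6639
Treynor = (Rp − Rf) / β = (23.1% − 4.4%) / 0.6639 = 18.70 / 0.6639 = 28.1669

28.17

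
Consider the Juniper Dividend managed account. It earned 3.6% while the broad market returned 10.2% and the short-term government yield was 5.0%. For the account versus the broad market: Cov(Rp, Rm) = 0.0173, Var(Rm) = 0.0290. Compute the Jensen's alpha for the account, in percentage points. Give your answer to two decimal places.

β = Cov / Var = 0.0173 / 0.0290 = 0.5966
E[R] = Rf + β(Rm − Rf) = 5.0% + 0.5966 × (10.2% − 5.0%) = 8.1023%
α = Rp − E[R] = 3.6% − 8.1023% = -4.5023

-4.50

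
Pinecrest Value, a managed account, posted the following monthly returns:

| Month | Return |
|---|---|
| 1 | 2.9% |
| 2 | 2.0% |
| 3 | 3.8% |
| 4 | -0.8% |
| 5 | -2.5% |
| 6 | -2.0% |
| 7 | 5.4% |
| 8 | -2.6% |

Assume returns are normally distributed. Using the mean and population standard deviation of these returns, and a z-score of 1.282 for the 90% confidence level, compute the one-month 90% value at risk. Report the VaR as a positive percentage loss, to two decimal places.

r̄ = (2.9 + 2 + 3.8 − 0.8 − 2.5 − 2 + 5.4 − 2.6) / 8 = 0.7750%
Σ(r − r̄)² = 68.8550; population σ = √(68.8550/8) = 2.9337%
VaR = −(r̄ − z·σ) = −(0.7750 − 1.282 × 2.9337) = −(-2.9860) = 2.9860%

2.99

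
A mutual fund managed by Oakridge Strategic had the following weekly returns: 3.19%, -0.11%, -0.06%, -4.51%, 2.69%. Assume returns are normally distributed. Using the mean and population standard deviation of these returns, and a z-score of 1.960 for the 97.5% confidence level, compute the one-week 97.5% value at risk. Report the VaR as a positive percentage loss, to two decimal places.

Mean return r̄ = 1.200 / 5 = 0.2400%
Σ(r − r̄)² = (3.19 − 0.2400)² + (-0.11 − 0.2400)² + … = 37.4800
σ = √[37.4800 / 5] = 2.7379%
VaR = −(r̄ − z·σ) = −(0.2400 − 1.960 × 2.7379) = −(-5.1263) = 5.1263%

5.13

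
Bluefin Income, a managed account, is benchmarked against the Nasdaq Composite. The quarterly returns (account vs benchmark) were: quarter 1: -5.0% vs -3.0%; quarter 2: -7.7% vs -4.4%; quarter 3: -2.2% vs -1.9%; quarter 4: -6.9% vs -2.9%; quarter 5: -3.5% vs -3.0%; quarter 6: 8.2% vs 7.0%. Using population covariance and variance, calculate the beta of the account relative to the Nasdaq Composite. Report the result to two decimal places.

r̄p = -2.8500%,  r̄m = -1.3667%
Cov = Σ(rp − r̄p)(rm − r̄m) / 6 = 19.6000
Var(rm) = Σ(rm − r̄m)² / 6 = 14.5289
β = Cov / Var = 19.6000 / 14.5289 = 1.3490

1.35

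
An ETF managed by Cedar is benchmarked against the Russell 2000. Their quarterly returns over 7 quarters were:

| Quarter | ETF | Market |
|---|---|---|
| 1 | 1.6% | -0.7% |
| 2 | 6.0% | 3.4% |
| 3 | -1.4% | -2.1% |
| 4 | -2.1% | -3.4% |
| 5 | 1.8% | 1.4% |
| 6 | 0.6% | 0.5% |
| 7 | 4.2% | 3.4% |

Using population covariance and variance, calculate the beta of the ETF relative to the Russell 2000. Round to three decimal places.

r̄p = 1.5286%,  r̄m = 0.3571%
Cov = Σ(rp − r̄p)(rm − r̄m) / 7 = 6.0912
Var(rm) = Σ(rm − r̄m)² / 7 = 5.8424
β = Cov / Var = 6.0912 / 5.8424 = 1.0426

1.043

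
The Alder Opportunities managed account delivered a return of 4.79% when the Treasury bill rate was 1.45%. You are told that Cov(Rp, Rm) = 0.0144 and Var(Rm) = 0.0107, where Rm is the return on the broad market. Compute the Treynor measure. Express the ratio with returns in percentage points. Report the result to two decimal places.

β = Cov / Var = 0.0144 / 0.0107 = 1.3458
Treynor = (Rp − Rf) / β = (4.79% − 1.45%) / 1.3458 = 3.34 / 1.3458 = 2.4818

2.48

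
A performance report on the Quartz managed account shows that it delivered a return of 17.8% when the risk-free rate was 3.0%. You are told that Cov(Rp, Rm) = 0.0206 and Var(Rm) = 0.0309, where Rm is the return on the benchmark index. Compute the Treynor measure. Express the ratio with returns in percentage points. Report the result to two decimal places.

22.20

β = Cov / Var = 0.0206 / 0.0309 = 0.6667
Treynor = (Rp − Rf) / β = (17.8% − 3.0%) / 0.6667 = 14.80 / 0.6667 = 22.1989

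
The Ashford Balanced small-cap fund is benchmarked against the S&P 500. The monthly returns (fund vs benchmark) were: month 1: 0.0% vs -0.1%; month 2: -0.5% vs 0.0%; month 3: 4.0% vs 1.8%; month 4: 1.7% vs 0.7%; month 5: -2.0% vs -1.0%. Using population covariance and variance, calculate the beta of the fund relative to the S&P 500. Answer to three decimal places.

r̄p = 0.6400%,  r̄m = 0.2800%
Cov = Σ(rp − r̄p)(rm − r̄m) / 5 = 1.8988
Var(rm) = Σ(rm − r̄m)² / 5 = 0.8696
β = Cov / Var = 1.8988 / 0.8696 = 2.1835

2.184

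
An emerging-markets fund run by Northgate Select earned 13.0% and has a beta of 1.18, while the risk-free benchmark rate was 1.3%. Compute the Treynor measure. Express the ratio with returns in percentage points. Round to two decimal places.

Treynor = (Rp − Rf) / β = (13.0% − 1.3%) / 1.18 = 11.70 / 1.18 = 9.9153

9.92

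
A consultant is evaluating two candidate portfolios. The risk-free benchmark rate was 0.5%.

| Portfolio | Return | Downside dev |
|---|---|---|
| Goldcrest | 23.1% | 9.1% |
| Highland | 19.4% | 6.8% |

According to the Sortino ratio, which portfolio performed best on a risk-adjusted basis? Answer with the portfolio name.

Goldcrest: Sortino ratio = (23.1% − 0.5%) / 9.1% = 2.484
Highland: Sortino ratio = (19.4% − 0.5%) / 6.8% = 2.779
Highest: Highland (2.779).

Highland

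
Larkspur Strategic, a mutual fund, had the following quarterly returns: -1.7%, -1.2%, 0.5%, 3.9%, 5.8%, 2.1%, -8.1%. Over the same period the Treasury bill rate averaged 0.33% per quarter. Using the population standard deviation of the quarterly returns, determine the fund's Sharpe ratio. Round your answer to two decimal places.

μ = (-1.7 − 1.2 + 0.5 + 3.9 + 5.8 + 2.1 − 8.1) / 7 = 0.1857%
Σ(r − μ)² = 123.2086; population σ = √(123.2086/7) = 4.1954%
Sharpe = (μ − rf) / σ = (0.1857 − 0.33) / 4.1954 = -0.1443 / 4.1954 = -0.0344

-0.03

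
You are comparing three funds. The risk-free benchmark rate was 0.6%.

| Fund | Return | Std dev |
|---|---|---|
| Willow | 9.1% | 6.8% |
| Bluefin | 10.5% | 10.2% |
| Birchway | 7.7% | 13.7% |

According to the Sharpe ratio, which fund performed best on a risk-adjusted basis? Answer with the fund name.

Willow: Sharpe ratio = (9.1% − 0.6%) / 6.8% = 1.250
Bluefin: Sharpe ratio = (10.5% − 0.6%) / 10.2% = 0.971
Birchway: Sharpe ratio = (7.7% − 0.6%) / 13.7% = 0.518
Highest: Willow (1.250).

Willow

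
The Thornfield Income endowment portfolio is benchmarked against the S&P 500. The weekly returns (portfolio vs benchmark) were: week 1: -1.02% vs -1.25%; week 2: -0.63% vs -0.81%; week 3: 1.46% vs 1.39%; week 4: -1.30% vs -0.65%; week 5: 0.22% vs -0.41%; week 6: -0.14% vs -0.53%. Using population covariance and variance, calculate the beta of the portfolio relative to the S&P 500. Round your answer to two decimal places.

0.99

r̄p = -0.2350%,  r̄m = -0.3767%
Cov = Σ(rp − r̄p)(rm − r̄m) / 6 = 0.6854
Var(rm) = Σ(rm − r̄m)² / 6 = 0.6952
β = Cov / Var = 0.6854 / 0.6952 = 0.9859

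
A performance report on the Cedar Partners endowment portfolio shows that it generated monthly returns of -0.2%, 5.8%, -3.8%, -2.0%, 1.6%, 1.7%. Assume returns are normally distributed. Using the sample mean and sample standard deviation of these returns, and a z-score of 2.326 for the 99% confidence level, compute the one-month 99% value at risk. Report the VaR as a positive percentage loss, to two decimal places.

r̄ = (-0.2 + 5.8 − 3.8 − 2 + 1.6 + 1.7) / 6 = 0.5167%
Σ(r − r̄)² = (-0.2 − 0.5167)² + (5.8 − 0.5167)² + (-3.8 − 0.5167)² + … = 55.9683
σ = √[55.9683 / 5] = 3.3457%
VaR = −(r̄ − z·σ) = −(0.5167 − 2.326 × 3.3457) = −(-7.2654) = 7.2654%

7.27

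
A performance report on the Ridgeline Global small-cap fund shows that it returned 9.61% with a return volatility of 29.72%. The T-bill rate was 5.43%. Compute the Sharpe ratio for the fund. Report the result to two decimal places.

0.14

Sharpe = (Rp − Rf) / σp = (9.61% − 5.43%) / 29.72% = 4.18% / 29.72% = 0.1406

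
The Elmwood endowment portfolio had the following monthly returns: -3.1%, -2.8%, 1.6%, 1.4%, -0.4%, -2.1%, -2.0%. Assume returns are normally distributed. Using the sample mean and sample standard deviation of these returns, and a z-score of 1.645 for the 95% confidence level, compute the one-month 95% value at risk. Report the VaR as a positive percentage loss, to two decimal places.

Mean return r̄ = -7.40 / 7 = -1.0571%
Σ(r − r̄)² = 22.7171; sample σ = √(22.7171/6) = 1.9458%
VaR = −(r̄ − z·σ) = −(-1.0571 − 1.645 × 1.9458) = −(-4.2579) = 4.2579%

4.26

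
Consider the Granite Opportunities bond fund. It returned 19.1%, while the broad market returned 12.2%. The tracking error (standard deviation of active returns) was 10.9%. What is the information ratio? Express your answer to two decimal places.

0.63

IR = (Rp − Rb) / TE = (19.1% − 12.2%) / 10.9% = 6.90% / 10.9% = 0.6330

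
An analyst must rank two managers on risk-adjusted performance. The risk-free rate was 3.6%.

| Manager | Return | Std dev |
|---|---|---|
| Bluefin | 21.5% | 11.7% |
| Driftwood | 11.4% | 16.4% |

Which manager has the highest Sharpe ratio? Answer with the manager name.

Bluefin

Bluefin: Sharpe ratio = (21.5% − 3.6%) / 11.7% = 1.530
Driftwood: Sharpe ratio = (11.4% − 3.6%) / 16.4% = 0.476
Highest: Bluefin (1.530).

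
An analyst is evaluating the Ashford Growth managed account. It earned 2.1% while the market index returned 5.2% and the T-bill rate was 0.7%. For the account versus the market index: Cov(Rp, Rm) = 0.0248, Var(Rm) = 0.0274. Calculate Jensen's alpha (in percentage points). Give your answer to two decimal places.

β = Cov / Var = 0.0248 / 0.0274 = 0.9051
E[R] = Rf + β(Rm − Rf) = 0.7% + 0.9051 × (5.2% − 0.7%) = 4.7730%
α = Rp − E[R] = 2.1% − 4.7730% = -2.6730

-2.67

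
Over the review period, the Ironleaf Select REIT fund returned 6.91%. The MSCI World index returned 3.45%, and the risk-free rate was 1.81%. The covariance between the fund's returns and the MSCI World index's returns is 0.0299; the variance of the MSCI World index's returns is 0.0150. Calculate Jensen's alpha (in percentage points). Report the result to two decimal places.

1.83

β = Cov / Var = 0.0299 / 0.0150 = 1.9933
E[R] = Rf + β(Rm − Rf) = 1.81% + 1.9933 × (3.45% − 1.81%) = 5.0790%
α = Rp − E[R] = 6.91% − 5.0790% = 1.8310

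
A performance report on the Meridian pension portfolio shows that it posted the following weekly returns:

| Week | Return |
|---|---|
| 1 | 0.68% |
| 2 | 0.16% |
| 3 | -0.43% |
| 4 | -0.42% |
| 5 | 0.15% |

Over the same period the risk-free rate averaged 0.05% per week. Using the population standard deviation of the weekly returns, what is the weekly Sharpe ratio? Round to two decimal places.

Mean return r̄ = 0.140 / 5 = 0.0280%
Σ(r − r̄)² = (0.68 − 0.0280)² + (0.16 − 0.0280)² + (-0.43 − 0.0280)² + … = 0.8679
population σ = √(0.8679 / 5) = √0.1736 = 0.4167%
Sharpe = (r̄ − rf) / σ = (0.0280 − 0.05) / 0.4167 = -0.0220 / 0.4167 = -0.0528

-0.05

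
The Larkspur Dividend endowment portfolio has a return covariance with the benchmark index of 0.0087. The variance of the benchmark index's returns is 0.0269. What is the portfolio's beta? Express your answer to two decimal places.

0.32

β = Cov(Rp, Rm) / Var(Rm) = 0.0087 / 0.0269 = 0.3234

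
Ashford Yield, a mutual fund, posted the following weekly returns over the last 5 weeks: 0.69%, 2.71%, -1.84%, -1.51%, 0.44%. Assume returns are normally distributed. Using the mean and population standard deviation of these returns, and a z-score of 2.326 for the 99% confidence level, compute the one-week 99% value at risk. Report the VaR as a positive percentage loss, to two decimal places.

r̄ = (0.69 + 2.71 − 1.84 − 1.51 + 0.44) / 5 = 0.490 / 5 = 0.0980%
Population σ = √[Σ(r − r̄)² / 5] = √[13.6315 / 5] = √2.7263 = 1.6512%
VaR = −(r̄ − z·σ) = −(0.0980 − 2.326 × 1.6512) = −(-3.7427) = 3.7427%

3.74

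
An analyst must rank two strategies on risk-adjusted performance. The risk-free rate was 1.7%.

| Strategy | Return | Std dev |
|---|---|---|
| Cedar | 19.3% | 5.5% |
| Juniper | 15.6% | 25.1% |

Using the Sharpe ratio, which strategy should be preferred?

Cedar

Cedar: Sharpe ratio = (19.3% − 1.7%) / 5.5% = 3.200
Juniper: Sharpe ratio = (15.6% − 1.7%) / 25.1% = 0.554
Highest: Cedar (3.200).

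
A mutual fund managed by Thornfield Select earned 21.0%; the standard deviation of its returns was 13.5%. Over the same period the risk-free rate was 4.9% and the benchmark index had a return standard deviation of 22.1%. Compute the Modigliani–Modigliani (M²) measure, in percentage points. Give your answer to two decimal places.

Sharpe = (Rp − Rf) / σp = (21.0% − 4.9%) / 13.5% = 1.1926
M² = Rf + Sharpe × σm = 4.9% + 1.1926 × 22.1% = 31.2565%

31.26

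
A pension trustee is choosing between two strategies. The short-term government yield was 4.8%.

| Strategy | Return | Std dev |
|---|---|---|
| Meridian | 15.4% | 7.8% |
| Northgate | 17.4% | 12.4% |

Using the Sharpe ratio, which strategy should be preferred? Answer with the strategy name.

Meridian: Sharpe ratio = (15.4% − 4.8%) / 7.8% = 1.359
Northgate: Sharpe ratio = (17.4% − 4.8%) / 12.4% = 1.016
Highest: Meridian (1.359).

Meridian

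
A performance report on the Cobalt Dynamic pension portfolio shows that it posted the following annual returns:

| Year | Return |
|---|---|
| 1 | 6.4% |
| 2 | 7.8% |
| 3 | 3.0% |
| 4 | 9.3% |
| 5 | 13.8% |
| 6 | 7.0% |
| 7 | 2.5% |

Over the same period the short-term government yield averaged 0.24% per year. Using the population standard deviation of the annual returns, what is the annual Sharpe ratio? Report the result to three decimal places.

1.931

Mean return r̄ = 49.80 / 7 = 7.1143%
Population std dev = √[88.6886 / 7] = 3.5595%
Sharpe = (r̄ − rf) / σ = (7.1143 − 0.24) / 3.5595 = 6.8743 / 3.5595 = 1.9313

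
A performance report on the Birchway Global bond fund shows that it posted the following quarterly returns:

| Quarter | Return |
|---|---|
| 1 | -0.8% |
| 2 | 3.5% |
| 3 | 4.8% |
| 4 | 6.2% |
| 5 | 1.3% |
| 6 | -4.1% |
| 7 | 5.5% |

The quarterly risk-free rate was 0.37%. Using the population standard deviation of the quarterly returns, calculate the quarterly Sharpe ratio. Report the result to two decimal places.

0.57

r̄ = (-0.8 + 3.5 + 4.8 + 6.2 + 1.3 − 4.1 + 5.5) / 7 = 2.3429%
Σ(r − r̄)² = 84.6971; population σ = √(84.6971/7) = 3.4784%
Sharpe = (r̄ − rf) / σ = (2.3429 − 0.37) / 3.4784 = 1.9729 / 3.4784 = 0.5672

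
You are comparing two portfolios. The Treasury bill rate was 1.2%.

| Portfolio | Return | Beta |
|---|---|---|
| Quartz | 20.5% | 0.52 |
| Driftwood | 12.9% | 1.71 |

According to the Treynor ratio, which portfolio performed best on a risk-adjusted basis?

Quartz: Treynor = (20.5% − 1.2%) / 0.52 = 37.115
Driftwood: Treynor = (12.9% − 1.2%) / 1.71 = 6.842
Highest: Quartz (37.115).

Quartz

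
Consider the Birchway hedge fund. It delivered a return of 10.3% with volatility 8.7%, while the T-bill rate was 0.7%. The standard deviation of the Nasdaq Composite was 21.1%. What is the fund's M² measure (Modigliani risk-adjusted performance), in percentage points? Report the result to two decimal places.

Sharpe = (Rp − Rf) / σp = (10.3% − 0.7%) / 8.7% = 1.1034
M² = Rf + Sharpe × σm = 0.7% + 1.1034 × 21.1% = 23.9817%

23.98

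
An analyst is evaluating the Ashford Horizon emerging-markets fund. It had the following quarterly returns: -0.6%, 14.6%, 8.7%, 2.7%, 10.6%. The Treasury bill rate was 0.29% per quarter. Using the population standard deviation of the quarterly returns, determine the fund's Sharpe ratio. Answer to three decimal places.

Mean return r̄ = 36.00 / 5 = 7.2000%
Σ(r − r̄)² = (-0.6 − 7.2000)² + (14.6 − 7.2000)² + … = 149.6600
σ = √[149.6600 / 5] = 5.4710%
Sharpe = (r̄ − rf) / σ = (7.2000 − 0.29) / 5.4710 = 6.9100 / 5.4710 = 1.2630

1.263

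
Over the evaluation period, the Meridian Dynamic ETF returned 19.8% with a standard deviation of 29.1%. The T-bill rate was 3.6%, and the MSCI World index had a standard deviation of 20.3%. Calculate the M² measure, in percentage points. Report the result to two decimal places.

14.90

Sharpe = (Rp − Rf) / σp = (19.8% − 3.6%) / 29.1% = 0.5567
M² = Rf + Sharpe × σm = 3.6% + 0.5567 × 20.3% = 14.9010%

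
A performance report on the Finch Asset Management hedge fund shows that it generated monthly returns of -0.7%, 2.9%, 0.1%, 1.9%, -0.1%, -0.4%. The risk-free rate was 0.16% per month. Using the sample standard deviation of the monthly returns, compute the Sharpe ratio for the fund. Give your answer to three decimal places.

0.317

μ = (-0.7 + 2.9 + 0.1 + 1.9 − 0.1 − 0.4) / 6 = 3.70 / 6 = 0.6167%
Sample std dev = √[10.4083 / 5] = 1.4428%
Sharpe = (μ − rf) / σ = (0.6167 − 0.16) / 1.4428 = 0.4567 / 1.4428 = 0.3165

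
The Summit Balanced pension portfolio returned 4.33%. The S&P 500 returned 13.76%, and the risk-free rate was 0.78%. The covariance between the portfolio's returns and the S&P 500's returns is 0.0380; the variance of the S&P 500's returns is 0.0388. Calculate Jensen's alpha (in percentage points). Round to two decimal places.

β = Cov / Var = 0.0380 / 0.0388 = 0.9794
E[R] = Rf + β(Rm − Rf) = 0.78% + 0.9794 × (13.76% − 0.78%) = 13.4926%
α = Rp − E[R] = 4.33% − 13.4926% = -9.1626

-9.16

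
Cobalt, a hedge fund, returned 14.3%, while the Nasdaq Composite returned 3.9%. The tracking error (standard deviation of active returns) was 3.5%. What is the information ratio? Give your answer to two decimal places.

IR = (Rp − Rb) / TE = (14.3% − 3.9%) / 3.5% = 10.40% / 3.5% = 2.9714

2.97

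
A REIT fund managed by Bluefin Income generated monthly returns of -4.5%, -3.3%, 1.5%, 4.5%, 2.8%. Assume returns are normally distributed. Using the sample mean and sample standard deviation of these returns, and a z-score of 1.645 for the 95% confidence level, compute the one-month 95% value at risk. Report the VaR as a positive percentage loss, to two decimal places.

r̄ = (-4.5 − 3.3 + 1.5 + 4.5 + 2.8) / 5 = 1.00 / 5 = 0.2000%
Sample std dev = √[61.2800 / 4] = 3.9141%
VaR = −(r̄ − z·σ) = −(0.2000 − 1.645 × 3.9141) = −(-6.2387) = 6.2387%

6.24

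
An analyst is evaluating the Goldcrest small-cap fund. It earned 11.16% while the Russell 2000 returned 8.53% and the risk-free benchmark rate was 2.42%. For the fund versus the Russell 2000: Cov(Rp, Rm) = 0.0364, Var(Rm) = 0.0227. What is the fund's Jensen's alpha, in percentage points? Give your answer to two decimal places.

-1.06

β = Cov / Var = 0.0364 / 0.0227 = 1.6035
E[R] = Rf + β(Rm − Rf) = 2.42% + 1.6035 × (8.53% − 2.42%) = 12.2174%
α = Rp − E[R] = 11.16% − 12.2174% = -1.0574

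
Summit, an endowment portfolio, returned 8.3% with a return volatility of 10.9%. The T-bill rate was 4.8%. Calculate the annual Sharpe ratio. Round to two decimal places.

0.32

Sharpe = (Rp − Rf) / σp = (8.3% − 4.8%) / 10.9% = 3.50% / 10.9% = 0.3211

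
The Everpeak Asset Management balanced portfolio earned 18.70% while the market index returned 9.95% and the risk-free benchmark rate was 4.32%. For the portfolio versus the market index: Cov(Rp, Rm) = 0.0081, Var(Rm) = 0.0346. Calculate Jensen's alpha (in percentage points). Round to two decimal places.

β = Cov / Var = 0.0081 / 0.0346 = 0.2341
E[R] = Rf + β(Rm − Rf) = 4.32% + 0.2341 × (9.95% − 4.32%) = 5.6380%
α = Rp − E[R] = 18.70% − 5.6380% = 13.0620

13.06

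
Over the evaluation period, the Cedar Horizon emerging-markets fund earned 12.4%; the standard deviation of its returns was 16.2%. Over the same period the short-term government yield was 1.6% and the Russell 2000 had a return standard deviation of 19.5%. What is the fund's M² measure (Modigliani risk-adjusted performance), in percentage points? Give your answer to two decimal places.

14.60

Sharpe = (Rp − Rf) / σp = (12.4% − 1.6%) / 16.2% = 0.6667
M² = Rf + Sharpe × σm = 1.6% + 0.6667 × 19.5% = 14.6007%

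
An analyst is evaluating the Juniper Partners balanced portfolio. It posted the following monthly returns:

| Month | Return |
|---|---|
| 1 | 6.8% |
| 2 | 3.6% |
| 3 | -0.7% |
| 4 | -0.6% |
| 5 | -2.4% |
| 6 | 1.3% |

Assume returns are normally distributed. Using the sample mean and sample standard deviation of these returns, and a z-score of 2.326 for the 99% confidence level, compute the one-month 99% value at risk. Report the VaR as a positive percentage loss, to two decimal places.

Mean return μ = 8.00 / 6 = 1.3333%
Sample σ = √[Σ(r − μ)² / 5] = √[56.8333 / 5] = √11.3667 = 3.3715%
VaR = −(μ − z·σ) = −(1.3333 − 2.326 × 3.3715) = −(-6.5088) = 6.5088%

6.51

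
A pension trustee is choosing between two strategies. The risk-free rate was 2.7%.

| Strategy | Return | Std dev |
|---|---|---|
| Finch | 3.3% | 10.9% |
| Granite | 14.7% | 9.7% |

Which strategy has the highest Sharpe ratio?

Granite

Finch: Sharpe ratio = (3.3% − 2.7%) / 10.9% = 0.055
Granite: Sharpe ratio = (14.7% − 2.7%) / 9.7% = 1.237
Highest: Granite (1.237).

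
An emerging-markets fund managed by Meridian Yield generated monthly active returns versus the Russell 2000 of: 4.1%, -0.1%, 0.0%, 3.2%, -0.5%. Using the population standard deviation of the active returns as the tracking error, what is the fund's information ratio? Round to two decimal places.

0.70

r̄ = (4.1 − 0.1 + 0 + 3.2 − 0.5) / 5 = 1.3400%
Σ(r − r̄)² = 18.3320; population σ = √(18.3320/5) = 1.9148%
IR = r̄ / tracking error = 1.3400 / 1.9148 = 0.6998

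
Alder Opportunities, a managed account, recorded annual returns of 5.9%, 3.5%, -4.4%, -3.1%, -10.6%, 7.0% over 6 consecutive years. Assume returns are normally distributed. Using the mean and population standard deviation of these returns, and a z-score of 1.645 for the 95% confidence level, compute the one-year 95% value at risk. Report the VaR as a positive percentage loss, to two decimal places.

Mean return μ = -1.70 / 6 = -0.2833%
Σ(r − μ)² = (5.9 − (-0.2833))² + (3.5 − (-0.2833))² + (-4.4 − (-0.2833))² + … = 236.9083
population σ = √(236.9083 / 6) = √39.4847 = 6.2837%
VaR = −(μ − z·σ) = −(-0.2833 − 1.645 × 6.2837) = −(-10.6200) = 10.6200%

10.62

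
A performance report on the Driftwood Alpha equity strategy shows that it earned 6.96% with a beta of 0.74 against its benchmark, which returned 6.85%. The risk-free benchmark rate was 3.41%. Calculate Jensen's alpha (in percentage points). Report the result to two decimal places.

CAPM expected return = Rf + β(Rm − Rf) = 3.41% + 0.74 × (6.85% − 3.41%) = 3.41 + 0.74 × 3.44 = 5.9556%
Jensen's α = Rp − E[R] = 6.96% − 5.9556% = 1.0044

1.00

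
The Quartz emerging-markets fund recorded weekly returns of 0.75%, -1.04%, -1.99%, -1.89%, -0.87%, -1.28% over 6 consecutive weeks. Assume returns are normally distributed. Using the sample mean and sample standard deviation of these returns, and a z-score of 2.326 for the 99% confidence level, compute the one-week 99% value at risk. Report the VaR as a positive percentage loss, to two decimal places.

3.36

μ = (0.75 − 1.04 − 1.99 − 1.89 − 0.87 − 1.28) / 6 = -1.0533%
Σ(r − μ)² = (0.75 − (-1.0533))² + (-1.04 − (-1.0533))² + (-1.99 − (-1.0533))² + … = 4.9145
σ = √[4.9145 / 5] = 0.9914%
VaR = −(μ − z·σ) = −(-1.0533 − 2.326 × 0.9914) = −(-3.3593) = 3.3593%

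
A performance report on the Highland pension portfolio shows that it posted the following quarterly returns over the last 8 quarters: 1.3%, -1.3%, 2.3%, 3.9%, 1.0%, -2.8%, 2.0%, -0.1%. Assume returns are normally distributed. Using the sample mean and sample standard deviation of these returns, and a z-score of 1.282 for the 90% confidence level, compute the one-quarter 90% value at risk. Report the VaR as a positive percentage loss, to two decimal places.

μ = (1.3 − 1.3 + 2.3 + 3.9 + 1 − 2.8 + 2 − 0.1) / 8 = 0.7875%
Σ(r − μ)² = (1.3 − 0.7875)² + (-1.3 − 0.7875)² + (2.3 − 0.7875)² + … = 31.7688
sample σ = √(31.7688 / 7) = √4.5384 = 2.1304%
VaR = −(μ − z·σ) = −(0.7875 − 1.282 × 2.1304) = −(-1.9437) = 1.9437%

1.94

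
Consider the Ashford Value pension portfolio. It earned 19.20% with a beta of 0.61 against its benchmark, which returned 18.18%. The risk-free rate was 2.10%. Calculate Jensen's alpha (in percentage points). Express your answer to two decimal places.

CAPM expected return = Rf + β(Rm − Rf) = 2.10% + 0.61 × (18.18% − 2.10%) = 2.1 + 0.61 × 16.08 = 11.9088%
Jensen's α = Rp − E[R] = 19.20% − 11.9088% = 7.2912

7.29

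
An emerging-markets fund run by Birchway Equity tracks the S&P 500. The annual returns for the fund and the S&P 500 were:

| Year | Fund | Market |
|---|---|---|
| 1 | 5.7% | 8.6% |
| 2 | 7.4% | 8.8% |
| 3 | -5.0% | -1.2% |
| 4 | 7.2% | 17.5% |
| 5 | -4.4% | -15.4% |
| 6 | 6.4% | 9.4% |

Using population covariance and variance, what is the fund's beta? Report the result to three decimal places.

r̄p = 2.8833%,  r̄m = 4.6167%
Cov = Σ(rp − r̄p)(rm − r̄m) / 6 = 49.0319
Var(rm) = Σ(rm − r̄m)² / 6 = 109.4547
β = Cov / Var = 49.0319 / 109.4547 = 0.4480

0.448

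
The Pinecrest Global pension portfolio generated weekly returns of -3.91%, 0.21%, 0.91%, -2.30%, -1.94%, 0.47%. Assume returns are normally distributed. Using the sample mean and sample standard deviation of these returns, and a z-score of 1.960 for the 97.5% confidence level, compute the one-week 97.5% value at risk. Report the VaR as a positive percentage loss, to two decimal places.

4.84

Mean return r̄ = -6.560 / 6 = -1.0933%
Sample std dev = √[18.2625 / 5] = 1.9112%
VaR = −(r̄ − z·σ) = −(-1.0933 − 1.960 × 1.9112) = −(-4.8393) = 4.8393%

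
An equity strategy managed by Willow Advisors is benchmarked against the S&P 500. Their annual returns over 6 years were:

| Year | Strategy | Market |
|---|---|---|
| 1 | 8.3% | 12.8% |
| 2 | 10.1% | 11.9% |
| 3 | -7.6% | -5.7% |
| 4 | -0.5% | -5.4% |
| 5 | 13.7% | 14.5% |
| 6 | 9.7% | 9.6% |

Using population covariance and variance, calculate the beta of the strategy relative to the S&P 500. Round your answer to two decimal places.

r̄p = 5.6167%,  r̄m = 6.2833%
Cov = Σ(rp − r̄p)(rm − r̄m) / 6 = 58.7453
Var(rm) = Σ(rm − r̄m)² / 6 = 72.1047
β = Cov / Var = 58.7453 / 72.1047 = 0.8147

0.81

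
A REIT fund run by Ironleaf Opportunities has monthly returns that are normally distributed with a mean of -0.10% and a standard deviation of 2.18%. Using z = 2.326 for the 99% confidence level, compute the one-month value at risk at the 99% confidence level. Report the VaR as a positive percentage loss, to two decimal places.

VaR (as % loss) = −(μ − z·σ) = −(-0.10% − 2.326 × 2.18%) = −(-5.17068%) = 5.17068%

5.17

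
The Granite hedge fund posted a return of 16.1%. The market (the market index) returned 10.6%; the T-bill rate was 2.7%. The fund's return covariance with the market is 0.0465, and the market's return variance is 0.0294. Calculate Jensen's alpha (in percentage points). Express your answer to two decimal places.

0.91

β = Cov / Var = 0.0465 / 0.0294 = 1.5816
E[R] = Rf + β(Rm − Rf) = 2.7% + 1.5816 × (10.6% − 2.7%) = 15.1946%
α = Rp − E[R] = 16.1% − 15.1946% = 0.9054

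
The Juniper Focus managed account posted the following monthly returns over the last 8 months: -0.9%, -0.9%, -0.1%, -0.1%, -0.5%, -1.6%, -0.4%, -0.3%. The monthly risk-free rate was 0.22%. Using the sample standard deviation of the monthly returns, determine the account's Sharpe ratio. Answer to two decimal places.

μ = (-0.9 − 0.9 − 0.1 − 0.1 − 0.5 − 1.6 − 0.4 − 0.3) / 8 = -4.80 / 8 = -0.6000%
Sample σ = √[Σ(r − μ)² / 7] = √[1.8200 / 7] = √0.2600 = 0.5099%
Sharpe = (μ − rf) / σ = (-0.6000 − 0.22) / 0.5099 = -0.8200 / 0.5099 = -1.6082

-1.61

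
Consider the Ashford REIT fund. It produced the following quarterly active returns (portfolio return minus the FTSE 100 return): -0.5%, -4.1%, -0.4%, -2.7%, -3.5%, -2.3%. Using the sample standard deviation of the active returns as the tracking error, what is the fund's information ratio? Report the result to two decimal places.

r̄ = (-0.5 − 4.1 − 0.4 − 2.7 − 3.5 − 2.3) / 6 = -2.2500%
Σ(r − r̄)² = (-0.5 − (-2.2500))² + (-4.1 − (-2.2500))² + (-0.4 − (-2.2500))² + … = 11.6750
sample σ = √(11.6750 / 5) = √2.3350 = 1.5281%
IR = r̄ / tracking error = -2.2500 / 1.5281 = -1.4724

-1.47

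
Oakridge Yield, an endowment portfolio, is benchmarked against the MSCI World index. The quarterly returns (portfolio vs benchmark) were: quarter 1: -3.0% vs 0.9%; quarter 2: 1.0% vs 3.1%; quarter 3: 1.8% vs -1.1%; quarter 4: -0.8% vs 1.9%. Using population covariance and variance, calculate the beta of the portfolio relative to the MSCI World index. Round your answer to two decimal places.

r̄p = -0.2500%,  r̄m = 1.2000%
Cov = Σ(rp − r̄p)(rm − r̄m) / 4 = -0.4750
Var(rm) = Σ(rm − r̄m)² / 4 = 2.3700
β = Cov / Var = -0.4750 / 2.3700 = -0.2004

-0.20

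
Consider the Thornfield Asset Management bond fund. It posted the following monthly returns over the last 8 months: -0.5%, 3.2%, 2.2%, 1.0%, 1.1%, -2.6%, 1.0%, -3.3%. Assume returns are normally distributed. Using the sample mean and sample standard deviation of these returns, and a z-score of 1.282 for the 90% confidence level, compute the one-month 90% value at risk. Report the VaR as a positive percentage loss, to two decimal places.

2.63

μ = (-0.5 + 3.2 + 2.2 + 1 + 1.1 − 2.6 + 1 − 3.3) / 8 = 2.10 / 8 = 0.2625%
Σ(r − μ)² = (-0.5 − 0.2625)² + (3.2 − 0.2625)² + … = 35.6388
σ = √[35.6388 / 7] = 2.2564%
VaR = −(μ − z·σ) = −(0.2625 − 1.282 × 2.2564) = −(-2.6302) = 2.6302%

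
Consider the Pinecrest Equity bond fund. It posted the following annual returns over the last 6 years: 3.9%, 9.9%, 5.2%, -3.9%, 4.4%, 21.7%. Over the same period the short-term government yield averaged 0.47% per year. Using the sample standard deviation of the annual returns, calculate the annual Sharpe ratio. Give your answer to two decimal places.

Mean return r̄ = 41.20 / 6 = 6.8667%
Σ(r − r̄)² = (3.9 − 6.8667)² + (9.9 − 6.8667)² + (5.2 − 6.8667)² + … = 362.8133
σ = √[362.8133 / 5] = 8.5184%
Sharpe = (r̄ − rf) / σ = (6.8667 − 0.47) / 8.5184 = 6.3967 / 8.5184 = 0.7509

0.75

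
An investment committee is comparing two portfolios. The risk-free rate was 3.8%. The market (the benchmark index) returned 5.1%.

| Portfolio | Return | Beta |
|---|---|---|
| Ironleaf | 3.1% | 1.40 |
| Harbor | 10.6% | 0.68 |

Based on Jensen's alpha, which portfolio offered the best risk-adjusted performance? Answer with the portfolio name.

Harbor

Ironleaf: α = 3.1% − [3.8% + 1.40 × (5.1% − 3.8%)] = -2.520
Harbor: α = 10.6% − [3.8% + 0.68 × (5.1% − 3.8%)] = 5.916
Highest: Harbor (5.916).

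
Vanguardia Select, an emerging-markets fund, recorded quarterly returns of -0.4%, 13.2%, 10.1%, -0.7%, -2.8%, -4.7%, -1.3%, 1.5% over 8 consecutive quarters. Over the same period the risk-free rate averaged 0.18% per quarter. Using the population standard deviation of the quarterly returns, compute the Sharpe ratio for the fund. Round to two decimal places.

Mean return r̄ = 14.90 / 8 = 1.8625%
Σ(r − r̄)² = (-0.4 − 1.8625)² + (13.2 − 1.8625)² + (10.1 − 1.8625)² + … = 283.0188
population σ = √(283.0188 / 8) = √35.3774 = 5.9479%
Sharpe = (r̄ − rf) / σ = (1.8625 − 0.18) / 5.9479 = 1.6825 / 5.9479 = 0.2829

0.28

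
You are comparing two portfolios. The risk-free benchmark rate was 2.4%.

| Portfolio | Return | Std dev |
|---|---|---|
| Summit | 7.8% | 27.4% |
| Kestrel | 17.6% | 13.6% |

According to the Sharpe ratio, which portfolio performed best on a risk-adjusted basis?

Summit: Sharpe ratio = (7.8% − 2.4%) / 27.4% = 0.197
Kestrel: Sharpe ratio = (17.6% − 2.4%) / 13.6% = 1.118
Highest: Kestrel (1.118).

Kestrel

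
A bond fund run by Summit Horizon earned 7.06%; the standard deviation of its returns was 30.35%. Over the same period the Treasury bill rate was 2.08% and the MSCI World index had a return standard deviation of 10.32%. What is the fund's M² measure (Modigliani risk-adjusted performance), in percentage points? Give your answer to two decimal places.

Sharpe = (Rp − Rf) / σp = (7.06% − 2.08%) / 30.35% = 0.1641
M² = Rf + Sharpe × σm = 2.08% + 0.1641 × 10.32% = 3.7735%

3.77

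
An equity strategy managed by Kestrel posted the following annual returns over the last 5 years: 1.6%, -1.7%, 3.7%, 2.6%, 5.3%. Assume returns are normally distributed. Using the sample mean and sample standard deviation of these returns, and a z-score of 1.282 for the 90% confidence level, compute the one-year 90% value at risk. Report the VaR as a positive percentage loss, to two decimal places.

r̄ = (1.6 − 1.7 + 3.7 + 2.6 + 5.3) / 5 = 2.3000%
Sample σ = √[Σ(r − r̄)² / 4] = √[27.5400 / 4] = √6.8850 = 2.6239%
VaR = −(r̄ − z·σ) = −(2.3000 − 1.282 × 2.6239) = −(-1.0638) = 1.0638%

1.06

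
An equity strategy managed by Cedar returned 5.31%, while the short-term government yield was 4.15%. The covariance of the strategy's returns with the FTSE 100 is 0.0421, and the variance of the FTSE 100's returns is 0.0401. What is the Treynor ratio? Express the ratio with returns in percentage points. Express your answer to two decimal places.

1.10

β = Cov / Var = 0.0421 / 0.0401 = 1.0499
Treynor = (Rp − Rf) / β = (5.31% − 4.15%) / 1.0499 = 1.16 / 1.0499 = 1.1049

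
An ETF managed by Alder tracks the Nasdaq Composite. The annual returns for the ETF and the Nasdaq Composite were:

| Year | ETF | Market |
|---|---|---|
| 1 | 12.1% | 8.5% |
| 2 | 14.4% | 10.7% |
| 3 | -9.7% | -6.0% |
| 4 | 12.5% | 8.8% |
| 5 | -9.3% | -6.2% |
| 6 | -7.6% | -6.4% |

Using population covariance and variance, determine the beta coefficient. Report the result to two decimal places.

r̄p = 2.0667%,  r̄m = 1.5667%
Cov = Σ(rp − r̄p)(rm − r̄m) / 6 = 85.3339
Var(rm) = Σ(rm − r̄m)² / 6 = 60.8089
β = Cov / Var = 85.3339 / 60.8089 = 1.4033

1.40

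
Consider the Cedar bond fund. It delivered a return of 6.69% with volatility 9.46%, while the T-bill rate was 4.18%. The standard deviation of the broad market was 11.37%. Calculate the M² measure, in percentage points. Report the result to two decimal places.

Sharpe = (Rp − Rf) / σp = (6.69% − 4.18%) / 9.46% = 0.2653
M² = Rf + Sharpe × σm = 4.18% + 0.2653 × 11.37% = 7.1965%

7.20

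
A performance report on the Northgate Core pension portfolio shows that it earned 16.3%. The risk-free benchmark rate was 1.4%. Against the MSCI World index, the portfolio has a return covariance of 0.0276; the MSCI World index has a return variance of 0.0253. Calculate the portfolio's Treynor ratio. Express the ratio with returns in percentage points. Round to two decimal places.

13.66

β = Cov / Var = 0.0276 / 0.0253 = 1.0909
Treynor = (Rp − Rf) / β = (16.3% − 1.4%) / 1.0909 = 14.90 / 1.0909 = 13.6584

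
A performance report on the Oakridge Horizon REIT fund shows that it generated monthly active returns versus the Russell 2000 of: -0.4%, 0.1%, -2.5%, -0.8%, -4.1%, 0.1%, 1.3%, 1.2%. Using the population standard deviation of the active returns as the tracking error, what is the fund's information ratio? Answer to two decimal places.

-0.37

Mean return r̄ = -5.10 / 8 = -0.6375%
Σ(r − r̄)² = 23.7588; population σ = √(23.7588/8) = 1.7233%
IR = r̄ / tracking error = -0.6375 / 1.7233 = -0.3699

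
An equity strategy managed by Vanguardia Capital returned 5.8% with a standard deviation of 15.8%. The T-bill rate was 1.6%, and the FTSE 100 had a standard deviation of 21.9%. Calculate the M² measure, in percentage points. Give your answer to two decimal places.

Sharpe = (Rp − Rf) / σp = (5.8% − 1.6%) / 15.8% = 0.2658
M² = Rf + Sharpe × σm = 1.6% + 0.2658 × 21.9% = 7.4210%

7.42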